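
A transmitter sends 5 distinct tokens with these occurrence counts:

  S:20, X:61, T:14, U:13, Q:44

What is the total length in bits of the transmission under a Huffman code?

317

Build the Huffman tree bottom-up:
combine U(13), T(14) → 27
combine S(20), 27 → 47
combine Q(44), 47 → 91
combine X(61), 91 → 152
Total encoded bits = sum of merged weights = 27 + 47 + 91 + 152 = 317.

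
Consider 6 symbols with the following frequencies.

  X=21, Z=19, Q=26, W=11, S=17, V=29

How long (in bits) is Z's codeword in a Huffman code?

Repeatedly merge the two smallest:
combine W(11), S(17) → 28
combine Z(19), X(21) → 40
combine Q(26), 28 → 54
combine V(29), 40 → 69
combine 54, 69 → 123
The subtree containing Z is merged 3 times, so code length = 3.

3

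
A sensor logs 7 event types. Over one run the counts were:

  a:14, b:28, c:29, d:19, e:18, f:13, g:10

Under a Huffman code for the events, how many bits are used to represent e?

3

Build the tree from the bottom:
merge g(10) and f(13): 23
merge a(14) and e(18): 32
merge d(19) and 23: 42
merge b(28) and c(29): 57
merge 32 and 42: 74
merge 57 and 74: 131
The subtree containing e is merged 3 times, so code length = 3.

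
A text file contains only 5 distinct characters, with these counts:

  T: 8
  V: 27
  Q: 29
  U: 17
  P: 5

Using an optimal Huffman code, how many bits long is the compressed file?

185

Greedily combine the two least-frequent nodes:
combine P(5), T(8) → 13
combine 13, U(17) → 30
combine V(27), Q(29) → 56
combine 30, 56 → 86
Total encoded bits = sum of merged weights = 13 + 30 + 56 + 86 = 185.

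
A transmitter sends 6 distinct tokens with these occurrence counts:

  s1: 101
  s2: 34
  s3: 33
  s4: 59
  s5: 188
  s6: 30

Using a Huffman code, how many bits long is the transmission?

1014

Build the Huffman tree bottom-up:
s6(30) + s3(33) → 63
s2(34) + s4(59) → 93
63 + 93 → 156
s1(101) + 156 → 257
s5(188) + 257 → 445
Total encoded bits = sum of merged weights = 63 + 93 + 156 + 257 + 445 = 1014.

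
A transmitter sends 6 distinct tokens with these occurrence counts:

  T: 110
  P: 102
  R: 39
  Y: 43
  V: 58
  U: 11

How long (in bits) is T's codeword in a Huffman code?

Build the tree from the bottom:
merge U(11) and R(39): 50
merge Y(43) and 50: 93
merge V(58) and 93: 151
merge P(102) and T(110): 212
merge 151 and 212: 363
T's leaf is at depth 2, giving a 2-bit codeword.

2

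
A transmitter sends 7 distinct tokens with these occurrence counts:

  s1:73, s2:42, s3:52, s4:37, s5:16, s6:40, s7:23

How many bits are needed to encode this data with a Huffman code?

Greedily combine the two least-frequent nodes:
s5(16) + s7(23) → 39
s4(37) + 39 → 76
s6(40) + s2(42) → 82
s3(52) + s1(73) → 125
76 + 82 → 158
125 + 158 → 283
Each symbol's bit-cost is frequency × depth; summing gives 763 bits (equivalently 39 + 76 + 82 + 125 + 158 + 283).

763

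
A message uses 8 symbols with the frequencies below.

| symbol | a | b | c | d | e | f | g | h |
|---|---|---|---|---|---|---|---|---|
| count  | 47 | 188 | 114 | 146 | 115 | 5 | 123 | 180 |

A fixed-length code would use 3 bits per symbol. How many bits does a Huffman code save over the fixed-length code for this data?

Fixed-length: 3 bits × 918 symbols = 2754 bits.
Huffman merges:
f(5) + a(47) → 52
52 + c(114) → 166
e(115) + g(123) → 238
d(146) + 166 → 312
h(180) + b(188) → 368
238 + 312 → 550
368 + 550 → 918
Huffman total = 52 + 166 + 238 + 312 + 368 + 550 + 918 = 2604 bits.
Saving = 2754 − 2604 = 150 bits.

150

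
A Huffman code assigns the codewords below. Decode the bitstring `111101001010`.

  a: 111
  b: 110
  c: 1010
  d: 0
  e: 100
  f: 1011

acdc

Read left to right; each codeword is recognised as soon as it completes (prefix code):
  111→a | 1010→c | 0→d | 1010→c
Decoded message: acdc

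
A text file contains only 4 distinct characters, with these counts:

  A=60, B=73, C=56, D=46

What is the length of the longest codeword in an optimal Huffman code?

Merge the two lowest-weight nodes at each step:
combine D(46), C(56) → 102
combine A(60), B(73) → 133
combine 102, 133 → 235
The first pair merged (D, C) ends up deepest, at depth 2.

2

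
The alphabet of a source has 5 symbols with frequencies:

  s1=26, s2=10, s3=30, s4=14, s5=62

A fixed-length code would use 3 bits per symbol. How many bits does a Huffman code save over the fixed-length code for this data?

130

Fixed-length: 3 bits × 142 symbols = 426 bits.
Huffman merges:
merge s2(10) and s4(14): 24
merge 24 and s1(26): 50
merge s3(30) and 50: 80
merge s5(62) and 80: 142
Huffman total = 24 + 50 + 80 + 142 = 296 bits.
Saving = 426 − 296 = 130 bits.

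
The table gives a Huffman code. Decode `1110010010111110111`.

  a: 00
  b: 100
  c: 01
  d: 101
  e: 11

Read left to right; each codeword is recognised as soon as it completes (prefix code):
  11→e | 100→b | 100→b | 101→d | 11→e | 11→e | 01→c | 11→e
Decoded message: ebbdeece

ebbdeece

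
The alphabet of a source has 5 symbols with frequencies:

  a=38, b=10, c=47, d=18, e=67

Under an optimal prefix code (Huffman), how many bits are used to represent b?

4

Huffman merges, smallest pair first:
b(10) + d(18) → 28
28 + a(38) → 66
c(47) + 66 → 113
e(67) + 113 → 180
The subtree containing b is merged 4 times, so code length = 4.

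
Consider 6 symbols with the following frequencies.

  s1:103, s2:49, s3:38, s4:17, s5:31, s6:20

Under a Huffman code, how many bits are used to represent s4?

4

Build the tree from the bottom:
s4(17) + s6(20) → 37
s5(31) + 37 → 68
s3(38) + s2(49) → 87
68 + 87 → 155
s1(103) + 155 → 258
The subtree containing s4 is merged 4 times, so code length = 4.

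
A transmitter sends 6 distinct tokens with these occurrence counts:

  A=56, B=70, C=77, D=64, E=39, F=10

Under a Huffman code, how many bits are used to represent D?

2

Build the tree from the bottom:
combine F(10), E(39) → 49
combine 49, A(56) → 105
combine D(64), B(70) → 134
combine C(77), 105 → 182
combine 134, 182 → 316
The subtree containing D is merged 2 times, so code length = 2.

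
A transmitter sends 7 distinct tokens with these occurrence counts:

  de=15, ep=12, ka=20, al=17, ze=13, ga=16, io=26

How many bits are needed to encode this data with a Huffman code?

331

Greedily combine the two least-frequent nodes:
combine ep(12), ze(13) → 25
combine de(15), ga(16) → 31
combine al(17), ka(20) → 37
combine 25, io(26) → 51
combine 31, 37 → 68
combine 51, 68 → 119
Total encoded bits = sum of merged weights = 25 + 31 + 37 + 51 + 68 + 119 = 331.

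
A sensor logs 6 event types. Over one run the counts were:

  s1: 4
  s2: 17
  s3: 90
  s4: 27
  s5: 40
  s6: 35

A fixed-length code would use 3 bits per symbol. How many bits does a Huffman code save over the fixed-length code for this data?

159

Fixed-length: 3 bits × 213 symbols = 639 bits.
Huffman merges:
merge s1(4) and s2(17): 21
merge 21 and s4(27): 48
merge s6(35) and s5(40): 75
merge 48 and 75: 123
merge s3(90) and 123: 213
Huffman total = 21 + 48 + 75 + 123 + 213 = 480 bits.
Saving = 639 − 480 = 159 bits.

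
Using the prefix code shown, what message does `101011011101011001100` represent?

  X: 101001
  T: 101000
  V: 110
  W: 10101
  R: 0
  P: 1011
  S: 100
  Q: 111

WPWSVR

Read left to right; each codeword is recognised as soon as it completes (prefix code):
  10101→W | 1011→P | 10101→W | 100→S | 110→V | 0→R
Decoded message: WPWSVR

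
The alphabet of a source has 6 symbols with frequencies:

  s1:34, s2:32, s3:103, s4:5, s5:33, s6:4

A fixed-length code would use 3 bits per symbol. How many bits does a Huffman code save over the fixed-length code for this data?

Fixed-length: 3 bits × 211 symbols = 633 bits.
Huffman merges:
merge s6(4) and s4(5): 9
merge 9 and s2(32): 41
merge s5(33) and s1(34): 67
merge 41 and 67: 108
merge s3(103) and 108: 211
Huffman total = 9 + 41 + 67 + 108 + 211 = 436 bits.
Saving = 633 − 436 = 197 bits.

197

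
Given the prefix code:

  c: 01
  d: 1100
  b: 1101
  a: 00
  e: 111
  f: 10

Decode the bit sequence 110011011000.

Read left to right; each codeword is recognised as soon as it completes (prefix code):
  1100→d | 1101→b | 10→f | 00→a
Decoded message: dbfa

dbfa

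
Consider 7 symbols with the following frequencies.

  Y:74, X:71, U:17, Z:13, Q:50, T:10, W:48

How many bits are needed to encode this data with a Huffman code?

Merge the two smallest weights repeatedly:
T(10) + Z(13) → 23
U(17) + 23 → 40
40 + W(48) → 88
Q(50) + X(71) → 121
Y(74) + 88 → 162
121 + 162 → 283
The encoded length is the sum of every internal node's weight: 23 + 40 + 88 + 121 + 162 + 283 = 717 bits.

717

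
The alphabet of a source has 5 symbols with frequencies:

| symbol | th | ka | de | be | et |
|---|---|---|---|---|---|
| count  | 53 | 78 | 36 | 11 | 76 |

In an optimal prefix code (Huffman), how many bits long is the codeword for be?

Repeatedly merge the two smallest:
combine be(11), de(36) → 47
combine 47, th(53) → 100
combine et(76), ka(78) → 154
combine 100, 154 → 254
The subtree containing be is merged 3 times, so code length = 3.

3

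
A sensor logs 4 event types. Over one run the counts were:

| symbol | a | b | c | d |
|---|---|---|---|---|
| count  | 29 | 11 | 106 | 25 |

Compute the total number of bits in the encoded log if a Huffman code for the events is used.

272

Greedily combine the two least-frequent nodes:
combine b(11), d(25) → 36
combine a(29), 36 → 65
combine 65, c(106) → 171
Total encoded bits = sum of merged weights = 36 + 65 + 171 = 272.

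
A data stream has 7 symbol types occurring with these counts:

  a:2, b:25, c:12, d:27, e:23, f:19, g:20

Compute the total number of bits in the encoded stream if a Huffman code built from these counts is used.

346

Build the Huffman tree bottom-up:
a(2) + c(12) → 14
14 + f(19) → 33
g(20) + e(23) → 43
b(25) + d(27) → 52
33 + 43 → 76
52 + 76 → 128
Total encoded bits = sum of merged weights = 14 + 33 + 43 + 52 + 76 + 128 = 346.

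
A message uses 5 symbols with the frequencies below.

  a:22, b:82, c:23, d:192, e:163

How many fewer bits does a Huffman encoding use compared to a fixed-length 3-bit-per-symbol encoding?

Fixed-length: 3 bits × 482 symbols = 1446 bits.
Huffman merges:
merge a(22) and c(23): 45
merge 45 and b(82): 127
merge 127 and e(163): 290
merge d(192) and 290: 482
Huffman total = 45 + 127 + 290 + 482 = 944 bits.
Saving = 1446 − 944 = 502 bits.

502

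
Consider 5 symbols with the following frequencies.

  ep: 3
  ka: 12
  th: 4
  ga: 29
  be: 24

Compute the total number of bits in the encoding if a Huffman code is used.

Build the Huffman tree bottom-up:
merge ep(3) and th(4): 7
merge 7 and ka(12): 19
merge 19 and be(24): 43
merge ga(29) and 43: 72
Each symbol's bit-cost is frequency × depth; summing gives 141 bits (equivalently 7 + 19 + 43 + 72).

141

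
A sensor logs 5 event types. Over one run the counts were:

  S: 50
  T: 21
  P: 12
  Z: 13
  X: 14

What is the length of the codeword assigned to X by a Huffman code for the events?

3

Huffman merges, smallest pair first:
combine P(12), Z(13) → 25
combine X(14), T(21) → 35
combine 25, 35 → 60
combine S(50), 60 → 110
The subtree containing X is merged 3 times, so code length = 3.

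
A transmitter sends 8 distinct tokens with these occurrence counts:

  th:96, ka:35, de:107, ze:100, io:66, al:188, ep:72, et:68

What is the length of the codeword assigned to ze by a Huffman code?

3

Huffman merges, smallest pair first:
combine ka(35), io(66) → 101
combine et(68), ep(72) → 140
combine th(96), ze(100) → 196
combine 101, de(107) → 208
combine 140, al(188) → 328
combine 196, 208 → 404
combine 328, 404 → 732
The subtree containing ze is merged 3 times, so code length = 3.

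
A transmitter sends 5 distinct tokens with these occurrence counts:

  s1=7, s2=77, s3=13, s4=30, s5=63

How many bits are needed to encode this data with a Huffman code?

373

Build the Huffman tree bottom-up:
merge s1(7) and s3(13): 20
merge 20 and s4(30): 50
merge 50 and s5(63): 113
merge s2(77) and 113: 190
Each symbol's bit-cost is frequency × depth; summing gives 373 bits (equivalently 20 + 50 + 113 + 190).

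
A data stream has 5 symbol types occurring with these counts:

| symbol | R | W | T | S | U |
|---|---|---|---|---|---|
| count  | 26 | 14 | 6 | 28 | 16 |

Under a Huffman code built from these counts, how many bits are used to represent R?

2

Repeatedly merge the two smallest:
merge T(6) and W(14): 20
merge U(16) and 20: 36
merge R(26) and S(28): 54
merge 36 and 54: 90
R sits 2 levels below the root, so its codeword is 2 bits.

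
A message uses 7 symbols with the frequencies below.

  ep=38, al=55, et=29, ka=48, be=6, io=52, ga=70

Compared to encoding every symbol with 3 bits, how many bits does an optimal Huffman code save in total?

90

Fixed-length: 3 bits × 298 symbols = 894 bits.
Huffman merges:
merge be(6) and et(29): 35
merge 35 and ep(38): 73
merge ka(48) and io(52): 100
merge al(55) and ga(70): 125
merge 73 and 100: 173
merge 125 and 173: 298
Huffman total = 35 + 73 + 100 + 125 + 173 + 298 = 804 bits.
Saving = 894 − 804 = 90 bits.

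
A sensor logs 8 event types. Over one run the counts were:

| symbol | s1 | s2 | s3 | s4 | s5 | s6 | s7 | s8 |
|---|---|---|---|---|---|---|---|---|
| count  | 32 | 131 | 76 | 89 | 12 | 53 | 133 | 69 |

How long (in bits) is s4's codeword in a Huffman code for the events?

3

Huffman merges, smallest pair first:
combine s5(12), s1(32) → 44
combine 44, s6(53) → 97
combine s8(69), s3(76) → 145
combine s4(89), 97 → 186
combine s2(131), s7(133) → 264
combine 145, 186 → 331
combine 264, 331 → 595
s4's leaf is at depth 3, giving a 3-bit codeword.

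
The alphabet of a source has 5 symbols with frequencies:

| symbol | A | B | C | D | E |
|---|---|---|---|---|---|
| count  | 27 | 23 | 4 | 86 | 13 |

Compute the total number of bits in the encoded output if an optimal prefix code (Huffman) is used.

Build the Huffman tree bottom-up:
C(4) + E(13) → 17
17 + B(23) → 40
A(27) + 40 → 67
67 + D(86) → 153
Total encoded bits = sum of merged weights = 17 + 40 + 67 + 153 = 277.

277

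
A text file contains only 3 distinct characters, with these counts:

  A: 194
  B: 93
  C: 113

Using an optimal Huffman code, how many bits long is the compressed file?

606

Merge the two smallest weights repeatedly:
B(93) + C(113) → 206
A(194) + 206 → 400
Total encoded bits = sum of merged weights = 206 + 400 = 606.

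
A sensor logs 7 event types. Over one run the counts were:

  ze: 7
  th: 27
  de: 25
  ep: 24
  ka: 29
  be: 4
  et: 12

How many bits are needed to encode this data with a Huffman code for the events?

Merge the two smallest weights repeatedly:
merge be(4) and ze(7): 11
merge 11 and et(12): 23
merge 23 and ep(24): 47
merge de(25) and th(27): 52
merge ka(29) and 47: 76
merge 52 and 76: 128
The encoded length is the sum of every internal node's weight: 11 + 23 + 47 + 52 + 76 + 128 = 337 bits.

337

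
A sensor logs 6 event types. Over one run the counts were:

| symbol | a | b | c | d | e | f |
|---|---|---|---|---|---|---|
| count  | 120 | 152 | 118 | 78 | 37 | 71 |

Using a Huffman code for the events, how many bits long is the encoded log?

Build the Huffman tree bottom-up:
combine e(37), f(71) → 108
combine d(78), 108 → 186
combine c(118), a(120) → 238
combine b(152), 186 → 338
combine 238, 338 → 576
The encoded length is the sum of every internal node's weight: 108 + 186 + 238 + 338 + 576 = 1446 bits.

1446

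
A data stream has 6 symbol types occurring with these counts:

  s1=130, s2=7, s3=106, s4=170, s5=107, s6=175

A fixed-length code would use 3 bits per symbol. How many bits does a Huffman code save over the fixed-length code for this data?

362

Fixed-length: 3 bits × 695 symbols = 2085 bits.
Huffman merges:
merge s2(7) and s3(106): 113
merge s5(107) and 113: 220
merge s1(130) and s4(170): 300
merge s6(175) and 220: 395
merge 300 and 395: 695
Huffman total = 113 + 220 + 300 + 395 + 695 = 1723 bits.
Saving = 2085 − 1723 = 362 bits.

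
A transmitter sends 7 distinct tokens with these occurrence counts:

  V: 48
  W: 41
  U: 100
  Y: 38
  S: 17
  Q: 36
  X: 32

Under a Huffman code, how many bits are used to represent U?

Build the tree from the bottom:
S(17) + X(32) → 49
Q(36) + Y(38) → 74
W(41) + V(48) → 89
49 + 74 → 123
89 + U(100) → 189
123 + 189 → 312
U sits 2 levels below the root, so its codeword is 2 bits.

2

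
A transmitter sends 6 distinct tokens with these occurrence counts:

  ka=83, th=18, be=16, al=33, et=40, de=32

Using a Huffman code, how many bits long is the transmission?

Build the Huffman tree bottom-up:
combine be(16), th(18) → 34
combine de(32), al(33) → 65
combine 34, et(40) → 74
combine 65, 74 → 139
combine ka(83), 139 → 222
Each symbol's bit-cost is frequency × depth; summing gives 534 bits (equivalently 34 + 65 + 74 + 139 + 222).

534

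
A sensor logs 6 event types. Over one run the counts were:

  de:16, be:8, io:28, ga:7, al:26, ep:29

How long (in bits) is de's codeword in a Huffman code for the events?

Build the tree from the bottom:
merge ga(7) and be(8): 15
merge 15 and de(16): 31
merge al(26) and io(28): 54
merge ep(29) and 31: 60
merge 54 and 60: 114
de sits 3 levels below the root, so its codeword is 3 bits.

3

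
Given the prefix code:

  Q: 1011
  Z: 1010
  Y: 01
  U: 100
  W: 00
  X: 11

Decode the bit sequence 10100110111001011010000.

ZYQUQYWW

Read left to right; each codeword is recognised as soon as it completes (prefix code):
  1010→Z | 01→Y | 1011→Q | 100→U | 1011→Q | 01→Y | 00→W | 00→W
Decoded message: ZYQUQYWW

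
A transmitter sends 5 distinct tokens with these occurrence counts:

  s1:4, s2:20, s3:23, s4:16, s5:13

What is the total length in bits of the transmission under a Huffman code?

169

Merge the two smallest weights repeatedly:
combine s1(4), s5(13) → 17
combine s4(16), 17 → 33
combine s2(20), s3(23) → 43
combine 33, 43 → 76
Total encoded bits = sum of merged weights = 17 + 33 + 43 + 76 = 169.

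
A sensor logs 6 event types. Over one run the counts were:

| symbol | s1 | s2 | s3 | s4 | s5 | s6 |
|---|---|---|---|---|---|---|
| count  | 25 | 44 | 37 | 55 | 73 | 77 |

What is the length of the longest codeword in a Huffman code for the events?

Merge the two lowest-weight nodes at each step:
s1(25) + s3(37) → 62
s2(44) + s4(55) → 99
62 + s5(73) → 135
s6(77) + 99 → 176
135 + 176 → 311
Maximum depth reached is 3.

3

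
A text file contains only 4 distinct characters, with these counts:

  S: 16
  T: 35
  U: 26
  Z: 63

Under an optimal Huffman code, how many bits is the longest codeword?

Merge the two lowest-weight nodes at each step:
S(16) + U(26) → 42
T(35) + 42 → 77
Z(63) + 77 → 140
Maximum depth reached is 3.

3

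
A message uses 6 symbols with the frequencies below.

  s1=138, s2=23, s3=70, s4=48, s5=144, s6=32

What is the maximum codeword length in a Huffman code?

Merge the two lowest-weight nodes at each step:
s2(23) + s6(32) → 55
s4(48) + 55 → 103
s3(70) + 103 → 173
s1(138) + s5(144) → 282
173 + 282 → 455
The rarest symbols sit at the bottom; the longest codeword is 4 bits.

4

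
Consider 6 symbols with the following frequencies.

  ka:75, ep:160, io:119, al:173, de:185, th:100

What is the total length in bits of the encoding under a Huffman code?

2078

Merge the two smallest weights repeatedly:
merge ka(75) and th(100): 175
merge io(119) and ep(160): 279
merge al(173) and 175: 348
merge de(185) and 279: 464
merge 348 and 464: 812
Total encoded bits = sum of merged weights = 175 + 279 + 348 + 464 + 812 = 2078.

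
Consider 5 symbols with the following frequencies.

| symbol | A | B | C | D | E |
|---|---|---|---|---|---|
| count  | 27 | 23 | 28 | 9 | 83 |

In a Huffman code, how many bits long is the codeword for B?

Build the tree from the bottom:
D(9) + B(23) → 32
A(27) + C(28) → 55
32 + 55 → 87
E(83) + 87 → 170
The subtree containing B is merged 3 times, so code length = 3.

3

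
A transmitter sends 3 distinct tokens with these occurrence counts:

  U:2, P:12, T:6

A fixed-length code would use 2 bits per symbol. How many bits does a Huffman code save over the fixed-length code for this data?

Fixed-length: 2 bits × 20 symbols = 40 bits.
Huffman merges:
U(2) + T(6) → 8
8 + P(12) → 20
Huffman total = 8 + 20 = 28 bits.
Saving = 40 − 28 = 12 bits.

12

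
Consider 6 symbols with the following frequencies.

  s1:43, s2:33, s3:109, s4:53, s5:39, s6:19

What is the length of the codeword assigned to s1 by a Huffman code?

Build the tree from the bottom:
s6(19) + s2(33) → 52
s5(39) + s1(43) → 82
52 + s4(53) → 105
82 + 105 → 187
s3(109) + 187 → 296
s1 sits 3 levels below the root, so its codeword is 3 bits.

3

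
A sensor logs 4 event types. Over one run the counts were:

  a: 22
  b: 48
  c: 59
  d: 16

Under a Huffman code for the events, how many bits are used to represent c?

Repeatedly merge the two smallest:
combine d(16), a(22) → 38
combine 38, b(48) → 86
combine c(59), 86 → 145
c sits one level below the root: a 1-bit codeword.

1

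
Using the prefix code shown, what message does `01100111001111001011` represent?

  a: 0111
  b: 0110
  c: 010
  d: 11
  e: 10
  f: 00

Read left to right; each codeword is recognised as soon as it completes (prefix code):
  0110→b | 0111→a | 00→f | 11→d | 11→d | 00→f | 10→e | 11→d
Decoded message: bafddfed

bafddfed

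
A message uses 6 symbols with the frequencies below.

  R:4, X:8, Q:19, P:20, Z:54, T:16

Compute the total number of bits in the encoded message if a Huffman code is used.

Build the Huffman tree bottom-up:
merge R(4) and X(8): 12
merge 12 and T(16): 28
merge Q(19) and P(20): 39
merge 28 and 39: 67
merge Z(54) and 67: 121
The encoded length is the sum of every internal node's weight: 12 + 28 + 39 + 67 + 121 = 267 bits.

267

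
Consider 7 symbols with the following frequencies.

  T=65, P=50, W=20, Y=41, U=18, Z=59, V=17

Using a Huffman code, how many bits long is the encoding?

721

Greedily combine the two least-frequent nodes:
merge V(17) and U(18): 35
merge W(20) and 35: 55
merge Y(41) and P(50): 91
merge 55 and Z(59): 114
merge T(65) and 91: 156
merge 114 and 156: 270
Total encoded bits = sum of merged weights = 35 + 55 + 91 + 114 + 156 + 270 = 721.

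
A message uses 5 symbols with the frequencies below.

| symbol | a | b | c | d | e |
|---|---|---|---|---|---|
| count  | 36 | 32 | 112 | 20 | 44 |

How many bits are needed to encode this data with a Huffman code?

Merge the two smallest weights repeatedly:
d(20) + b(32) → 52
a(36) + e(44) → 80
52 + 80 → 132
c(112) + 132 → 244
Each symbol's bit-cost is frequency × depth; summing gives 508 bits (equivalently 52 + 80 + 132 + 244).

508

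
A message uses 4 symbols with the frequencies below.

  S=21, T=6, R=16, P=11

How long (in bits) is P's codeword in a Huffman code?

3

Huffman merges, smallest pair first:
merge T(6) and P(11): 17
merge R(16) and 17: 33
merge S(21) and 33: 54
P sits 3 levels below the root, so its codeword is 3 bits.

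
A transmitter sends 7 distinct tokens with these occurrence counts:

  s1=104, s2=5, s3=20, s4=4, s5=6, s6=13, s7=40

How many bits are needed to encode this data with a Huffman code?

Build the Huffman tree bottom-up:
s4(4) + s2(5) → 9
s5(6) + 9 → 15
s6(13) + 15 → 28
s3(20) + 28 → 48
s7(40) + 48 → 88
88 + s1(104) → 192
The encoded length is the sum of every internal node's weight: 9 + 15 + 28 + 48 + 88 + 192 = 380 bits.

380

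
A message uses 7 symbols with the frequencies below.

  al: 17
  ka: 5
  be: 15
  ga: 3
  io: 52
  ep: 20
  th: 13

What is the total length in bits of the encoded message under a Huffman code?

300

Build the Huffman tree bottom-up:
merge ga(3) and ka(5): 8
merge 8 and th(13): 21
merge be(15) and al(17): 32
merge ep(20) and 21: 41
merge 32 and 41: 73
merge io(52) and 73: 125
Total encoded bits = sum of merged weights = 8 + 21 + 32 + 41 + 73 + 125 = 300.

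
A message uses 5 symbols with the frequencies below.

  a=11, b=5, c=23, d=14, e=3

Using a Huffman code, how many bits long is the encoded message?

116

Greedily combine the two least-frequent nodes:
combine e(3), b(5) → 8
combine 8, a(11) → 19
combine d(14), 19 → 33
combine c(23), 33 → 56
The encoded length is the sum of every internal node's weight: 8 + 19 + 33 + 56 = 116 bits.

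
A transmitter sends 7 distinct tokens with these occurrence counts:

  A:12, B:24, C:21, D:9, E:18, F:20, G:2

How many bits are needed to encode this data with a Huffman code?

Build the Huffman tree bottom-up:
G(2) + D(9) → 11
11 + A(12) → 23
E(18) + F(20) → 38
C(21) + 23 → 44
B(24) + 38 → 62
44 + 62 → 106
Each symbol's bit-cost is frequency × depth; summing gives 284 bits (equivalently 11 + 23 + 38 + 44 + 62 + 106).

284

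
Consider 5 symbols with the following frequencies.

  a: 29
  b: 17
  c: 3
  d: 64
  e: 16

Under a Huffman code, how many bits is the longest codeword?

4

Merge the two lowest-weight nodes at each step:
merge c(3) and e(16): 19
merge b(17) and 19: 36
merge a(29) and 36: 65
merge d(64) and 65: 129
The rarest symbols sit at the bottom; the longest codeword is 4 bits.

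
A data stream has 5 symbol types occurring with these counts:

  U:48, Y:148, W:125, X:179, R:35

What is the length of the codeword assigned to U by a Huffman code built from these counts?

3

Huffman merges, smallest pair first:
R(35) + U(48) → 83
83 + W(125) → 208
Y(148) + X(179) → 327
208 + 327 → 535
U sits 3 levels below the root, so its codeword is 3 bits.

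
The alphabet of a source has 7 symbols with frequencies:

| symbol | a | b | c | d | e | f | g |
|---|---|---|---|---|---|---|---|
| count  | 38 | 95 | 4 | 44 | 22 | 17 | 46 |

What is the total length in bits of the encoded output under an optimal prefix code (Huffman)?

672

Build the Huffman tree bottom-up:
merge c(4) and f(17): 21
merge 21 and e(22): 43
merge a(38) and 43: 81
merge d(44) and g(46): 90
merge 81 and 90: 171
merge b(95) and 171: 266
Each symbol's bit-cost is frequency × depth; summing gives 672 bits (equivalently 21 + 43 + 81 + 90 + 171 + 266).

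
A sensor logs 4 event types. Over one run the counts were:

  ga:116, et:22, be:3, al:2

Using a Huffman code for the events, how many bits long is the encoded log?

175

Build the Huffman tree bottom-up:
combine al(2), be(3) → 5
combine 5, et(22) → 27
combine 27, ga(116) → 143
Total encoded bits = sum of merged weights = 5 + 27 + 143 = 175.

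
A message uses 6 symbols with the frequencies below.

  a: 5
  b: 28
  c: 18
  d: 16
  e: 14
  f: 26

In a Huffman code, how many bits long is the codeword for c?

3

Build the tree from the bottom:
combine a(5), e(14) → 19
combine d(16), c(18) → 34
combine 19, f(26) → 45
combine b(28), 34 → 62
combine 45, 62 → 107
c sits 3 levels below the root, so its codeword is 3 bits.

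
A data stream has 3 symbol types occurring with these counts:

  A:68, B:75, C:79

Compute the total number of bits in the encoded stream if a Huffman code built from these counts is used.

Build the Huffman tree bottom-up:
combine A(68), B(75) → 143
combine C(79), 143 → 222
Each symbol's bit-cost is frequency × depth; summing gives 365 bits (equivalently 143 + 222).

365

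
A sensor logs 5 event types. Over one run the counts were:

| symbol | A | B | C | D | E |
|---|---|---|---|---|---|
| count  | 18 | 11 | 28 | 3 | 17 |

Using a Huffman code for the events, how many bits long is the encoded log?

Greedily combine the two least-frequent nodes:
merge D(3) and B(11): 14
merge 14 and E(17): 31
merge A(18) and C(28): 46
merge 31 and 46: 77
Each symbol's bit-cost is frequency × depth; summing gives 168 bits (equivalently 14 + 31 + 46 + 77).

168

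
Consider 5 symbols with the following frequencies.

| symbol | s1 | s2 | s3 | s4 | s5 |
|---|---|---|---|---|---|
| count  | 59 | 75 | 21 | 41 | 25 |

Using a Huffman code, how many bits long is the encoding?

Greedily combine the two least-frequent nodes:
merge s3(21) and s5(25): 46
merge s4(41) and 46: 87
merge s1(59) and s2(75): 134
merge 87 and 134: 221
The encoded length is the sum of every internal node's weight: 46 + 87 + 134 + 221 = 488 bits.

488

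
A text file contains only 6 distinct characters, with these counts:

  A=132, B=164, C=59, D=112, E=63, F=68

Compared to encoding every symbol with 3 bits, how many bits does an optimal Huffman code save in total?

296

Fixed-length: 3 bits × 598 symbols = 1794 bits.
Huffman merges:
C(59) + E(63) → 122
F(68) + D(112) → 180
122 + A(132) → 254
B(164) + 180 → 344
254 + 344 → 598
Huffman total = 122 + 180 + 254 + 344 + 598 = 1498 bits.
Saving = 1794 − 1498 = 296 bits.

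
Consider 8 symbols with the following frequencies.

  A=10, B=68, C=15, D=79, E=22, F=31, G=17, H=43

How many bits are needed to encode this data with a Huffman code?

772

Merge the two smallest weights repeatedly:
A(10) + C(15) → 25
G(17) + E(22) → 39
25 + F(31) → 56
39 + H(43) → 82
56 + B(68) → 124
D(79) + 82 → 161
124 + 161 → 285
Total encoded bits = sum of merged weights = 25 + 39 + 56 + 82 + 124 + 161 + 285 = 772.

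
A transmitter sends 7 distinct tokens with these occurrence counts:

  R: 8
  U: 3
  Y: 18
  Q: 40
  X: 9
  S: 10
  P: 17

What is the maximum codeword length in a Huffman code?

Merge the two lowest-weight nodes at each step:
merge U(3) and R(8): 11
merge X(9) and S(10): 19
merge 11 and P(17): 28
merge Y(18) and 19: 37
merge 28 and 37: 65
merge Q(40) and 65: 105
The rarest symbols sit at the bottom; the longest codeword is 4 bits.

4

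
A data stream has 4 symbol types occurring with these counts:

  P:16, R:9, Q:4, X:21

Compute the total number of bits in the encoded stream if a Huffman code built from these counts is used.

Merge the two smallest weights repeatedly:
Q(4) + R(9) → 13
13 + P(16) → 29
X(21) + 29 → 50
Each symbol's bit-cost is frequency × depth; summing gives 92 bits (equivalently 13 + 29 + 50).

92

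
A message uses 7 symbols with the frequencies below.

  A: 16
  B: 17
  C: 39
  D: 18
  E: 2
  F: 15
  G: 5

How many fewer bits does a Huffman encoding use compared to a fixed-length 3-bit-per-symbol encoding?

Fixed-length: 3 bits × 112 symbols = 336 bits.
Huffman merges:
combine E(2), G(5) → 7
combine 7, F(15) → 22
combine A(16), B(17) → 33
combine D(18), 22 → 40
combine 33, C(39) → 72
combine 40, 72 → 112
Huffman total = 7 + 22 + 33 + 40 + 72 + 112 = 286 bits.
Saving = 336 − 286 = 50 bits.

50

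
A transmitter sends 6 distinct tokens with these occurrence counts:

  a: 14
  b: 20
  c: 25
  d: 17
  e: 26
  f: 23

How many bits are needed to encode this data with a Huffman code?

324

Greedily combine the two least-frequent nodes:
merge a(14) and d(17): 31
merge b(20) and f(23): 43
merge c(25) and e(26): 51
merge 31 and 43: 74
merge 51 and 74: 125
The encoded length is the sum of every internal node's weight: 31 + 43 + 51 + 74 + 125 = 324 bits.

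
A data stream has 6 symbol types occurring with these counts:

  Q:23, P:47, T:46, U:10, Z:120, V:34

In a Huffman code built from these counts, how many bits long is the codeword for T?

Repeatedly merge the two smallest:
combine U(10), Q(23) → 33
combine 33, V(34) → 67
combine T(46), P(47) → 93
combine 67, 93 → 160
combine Z(120), 160 → 280
The subtree containing T is merged 3 times, so code length = 3.

3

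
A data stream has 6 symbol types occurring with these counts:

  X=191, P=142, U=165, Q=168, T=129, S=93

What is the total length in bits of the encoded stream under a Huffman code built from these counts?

Merge the two smallest weights repeatedly:
merge S(93) and T(129): 222
merge P(142) and U(165): 307
merge Q(168) and X(191): 359
merge 222 and 307: 529
merge 359 and 529: 888
The encoded length is the sum of every internal node's weight: 222 + 307 + 359 + 529 + 888 = 2305 bits.

2305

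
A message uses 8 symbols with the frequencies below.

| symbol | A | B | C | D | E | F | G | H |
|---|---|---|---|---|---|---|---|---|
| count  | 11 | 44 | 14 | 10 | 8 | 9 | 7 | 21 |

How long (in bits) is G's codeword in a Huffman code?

Huffman merges, smallest pair first:
combine G(7), E(8) → 15
combine F(9), D(10) → 19
combine A(11), C(14) → 25
combine 15, 19 → 34
combine H(21), 25 → 46
combine 34, B(44) → 78
combine 46, 78 → 124
The subtree containing G is merged 4 times, so code length = 4.

4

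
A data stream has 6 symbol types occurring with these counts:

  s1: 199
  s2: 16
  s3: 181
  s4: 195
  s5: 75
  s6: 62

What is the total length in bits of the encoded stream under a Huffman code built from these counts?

1687

Build the Huffman tree bottom-up:
merge s2(16) and s6(62): 78
merge s5(75) and 78: 153
merge 153 and s3(181): 334
merge s4(195) and s1(199): 394
merge 334 and 394: 728
Total encoded bits = sum of merged weights = 78 + 153 + 334 + 394 + 728 = 1687.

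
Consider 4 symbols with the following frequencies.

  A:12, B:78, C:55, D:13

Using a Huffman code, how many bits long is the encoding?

Merge the two smallest weights repeatedly:
combine A(12), D(13) → 25
combine 25, C(55) → 80
combine B(78), 80 → 158
The encoded length is the sum of every internal node's weight: 25 + 80 + 158 = 263 bits.

263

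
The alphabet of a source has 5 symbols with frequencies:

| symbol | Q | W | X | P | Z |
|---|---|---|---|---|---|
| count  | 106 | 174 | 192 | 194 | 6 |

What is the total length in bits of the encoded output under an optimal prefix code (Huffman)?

Greedily combine the two least-frequent nodes:
merge Z(6) and Q(106): 112
merge 112 and W(174): 286
merge X(192) and P(194): 386
merge 286 and 386: 672
Total encoded bits = sum of merged weights = 112 + 286 + 386 + 672 = 1456.

1456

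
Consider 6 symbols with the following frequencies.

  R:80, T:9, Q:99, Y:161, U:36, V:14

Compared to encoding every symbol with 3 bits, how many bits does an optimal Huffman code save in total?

339

Fixed-length: 3 bits × 399 symbols = 1197 bits.
Huffman merges:
T(9) + V(14) → 23
23 + U(36) → 59
59 + R(80) → 139
Q(99) + 139 → 238
Y(161) + 238 → 399
Huffman total = 23 + 59 + 139 + 238 + 399 = 858 bits.
Saving = 1197 − 858 = 339 bits.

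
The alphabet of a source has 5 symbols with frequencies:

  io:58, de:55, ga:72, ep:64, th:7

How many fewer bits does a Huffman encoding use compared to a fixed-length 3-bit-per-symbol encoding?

194

Fixed-length: 3 bits × 256 symbols = 768 bits.
Huffman merges:
th(7) + de(55) → 62
io(58) + 62 → 120
ep(64) + ga(72) → 136
120 + 136 → 256
Huffman total = 62 + 120 + 136 + 256 = 574 bits.
Saving = 768 − 574 = 194 bits.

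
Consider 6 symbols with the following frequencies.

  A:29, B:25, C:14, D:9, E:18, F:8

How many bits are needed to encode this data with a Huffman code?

254

Greedily combine the two least-frequent nodes:
combine F(8), D(9) → 17
combine C(14), 17 → 31
combine E(18), B(25) → 43
combine A(29), 31 → 60
combine 43, 60 → 103
Each symbol's bit-cost is frequency × depth; summing gives 254 bits (equivalently 17 + 31 + 43 + 60 + 103).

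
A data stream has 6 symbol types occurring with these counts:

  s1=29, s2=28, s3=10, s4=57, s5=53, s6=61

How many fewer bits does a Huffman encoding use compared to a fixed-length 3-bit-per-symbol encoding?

Fixed-length: 3 bits × 238 symbols = 714 bits.
Huffman merges:
s3(10) + s2(28) → 38
s1(29) + 38 → 67
s5(53) + s4(57) → 110
s6(61) + 67 → 128
110 + 128 → 238
Huffman total = 38 + 67 + 110 + 128 + 238 = 581 bits.
Saving = 714 − 581 = 133 bits.

133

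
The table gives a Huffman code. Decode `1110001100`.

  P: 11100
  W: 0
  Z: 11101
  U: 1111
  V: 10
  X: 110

PWXW

Read left to right; each codeword is recognised as soon as it completes (prefix code):
  11100→P | 0→W | 110→X | 0→W
Decoded message: PWXW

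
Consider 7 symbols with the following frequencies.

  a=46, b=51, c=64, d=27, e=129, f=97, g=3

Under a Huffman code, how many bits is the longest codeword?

4

Merge the two lowest-weight nodes at each step:
g(3) + d(27) → 30
30 + a(46) → 76
b(51) + c(64) → 115
76 + f(97) → 173
115 + e(129) → 244
173 + 244 → 417
The first pair merged (g, d) ends up deepest, at depth 4.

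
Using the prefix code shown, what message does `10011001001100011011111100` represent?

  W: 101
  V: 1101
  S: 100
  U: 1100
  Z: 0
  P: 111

SUSUZVPU

Read left to right; each codeword is recognised as soon as it completes (prefix code):
  100→S | 1100→U | 100→S | 1100→U | 0→Z | 1101→V | 111→P | 1100→U
Decoded message: SUSUZVPU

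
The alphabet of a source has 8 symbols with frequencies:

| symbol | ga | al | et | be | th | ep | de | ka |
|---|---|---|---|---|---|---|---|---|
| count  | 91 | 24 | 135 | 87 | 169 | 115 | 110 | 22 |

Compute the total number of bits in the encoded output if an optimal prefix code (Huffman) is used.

2134

Build the Huffman tree bottom-up:
ka(22) + al(24) → 46
46 + be(87) → 133
ga(91) + de(110) → 201
ep(115) + 133 → 248
et(135) + th(169) → 304
201 + 248 → 449
304 + 449 → 753
The encoded length is the sum of every internal node's weight: 46 + 133 + 201 + 248 + 304 + 449 + 753 = 2134 bits.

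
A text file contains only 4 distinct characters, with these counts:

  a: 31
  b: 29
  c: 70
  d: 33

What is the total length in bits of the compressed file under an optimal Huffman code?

316

Greedily combine the two least-frequent nodes:
merge b(29) and a(31): 60
merge d(33) and 60: 93
merge c(70) and 93: 163
The encoded length is the sum of every internal node's weight: 60 + 93 + 163 = 316 bits.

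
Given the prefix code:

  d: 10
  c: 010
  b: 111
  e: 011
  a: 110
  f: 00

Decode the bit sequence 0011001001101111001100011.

Read left to right; each codeword is recognised as soon as it completes (prefix code):
  00→f | 110→a | 010→c | 011→e | 011→e | 110→a | 011→e | 00→f | 011→e
Decoded message: faceeaefe

faceeaefe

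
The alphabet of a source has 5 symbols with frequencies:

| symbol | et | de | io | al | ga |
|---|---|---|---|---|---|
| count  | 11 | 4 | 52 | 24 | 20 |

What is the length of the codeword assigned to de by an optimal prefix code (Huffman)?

Huffman merges, smallest pair first:
merge de(4) and et(11): 15
merge 15 and ga(20): 35
merge al(24) and 35: 59
merge io(52) and 59: 111
de's leaf is at depth 4, giving a 4-bit codeword.

4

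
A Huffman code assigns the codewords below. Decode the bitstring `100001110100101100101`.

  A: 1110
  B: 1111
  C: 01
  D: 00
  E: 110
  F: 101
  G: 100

GDAGFGF

Read left to right; each codeword is recognised as soon as it completes (prefix code):
  100→G | 00→D | 1110→A | 100→G | 101→F | 100→G | 101→F
Decoded message: GDAGFGF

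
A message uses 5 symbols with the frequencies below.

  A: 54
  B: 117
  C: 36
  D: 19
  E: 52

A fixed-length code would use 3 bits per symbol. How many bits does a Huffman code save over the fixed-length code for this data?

234

Fixed-length: 3 bits × 278 symbols = 834 bits.
Huffman merges:
merge D(19) and C(36): 55
merge E(52) and A(54): 106
merge 55 and 106: 161
merge B(117) and 161: 278
Huffman total = 55 + 106 + 161 + 278 = 600 bits.
Saving = 834 − 600 = 234 bits.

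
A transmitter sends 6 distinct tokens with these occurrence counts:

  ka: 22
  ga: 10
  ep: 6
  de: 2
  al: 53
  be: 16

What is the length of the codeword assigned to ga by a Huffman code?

4

Build the tree from the bottom:
de(2) + ep(6) → 8
8 + ga(10) → 18
be(16) + 18 → 34
ka(22) + 34 → 56
al(53) + 56 → 109
The subtree containing ga is merged 4 times, so code length = 4.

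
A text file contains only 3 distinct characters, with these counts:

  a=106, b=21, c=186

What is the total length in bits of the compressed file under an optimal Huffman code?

440

Greedily combine the two least-frequent nodes:
b(21) + a(106) → 127
127 + c(186) → 313
Total encoded bits = sum of merged weights = 127 + 313 = 440.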